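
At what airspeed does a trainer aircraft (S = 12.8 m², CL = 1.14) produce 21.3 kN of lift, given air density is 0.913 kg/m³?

v = 56.5 m/s

L = ½ρv²S·CL ⇒ v = √(2L/(ρ·S·CL))
v = √(2 × 21300 / (0.913 × 12.8 × 1.14)) = √3198 = 56.5 m/s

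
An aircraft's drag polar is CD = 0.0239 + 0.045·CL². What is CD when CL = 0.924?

CD = 0.0239 + 0.045 × 0.924² = 0.0239 + 0.03842 = 0.0623

CD = 0.0623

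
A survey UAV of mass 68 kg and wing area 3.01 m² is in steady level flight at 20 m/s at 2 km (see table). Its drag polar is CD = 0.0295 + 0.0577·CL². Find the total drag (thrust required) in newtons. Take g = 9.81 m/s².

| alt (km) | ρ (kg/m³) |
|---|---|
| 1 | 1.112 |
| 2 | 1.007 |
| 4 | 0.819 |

At 2 km, from the table: ρ = 1.007 kg/m³.
Level flight ⇒ L = W = m·g = 68 × 9.81 = 667.08 N.
Dynamic pressure q = 0.5 × 1.007 × 20² = 201.4 Pa.
Required CL = L/(qS) = 667.08/(201.4·3.01) = 1.1.
CD = 0.0295 + 0.0577 × 1.1² = 0.09937.
D = q·S·CD = 201.4 × 3.01 × 0.09937 = 60.24 N

D = 60.2 N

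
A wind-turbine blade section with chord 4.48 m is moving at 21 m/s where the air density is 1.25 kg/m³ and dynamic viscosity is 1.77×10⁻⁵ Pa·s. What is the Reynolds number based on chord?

Re = ρ·v·c/μ = 1.25 × 21 × 4.48 / (1.77×10⁻⁵) = 6.64×10^6

Re = 6.64×10^6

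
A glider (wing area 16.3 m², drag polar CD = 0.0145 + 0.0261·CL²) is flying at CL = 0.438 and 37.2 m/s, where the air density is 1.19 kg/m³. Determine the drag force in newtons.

CD = 0.0145 + 0.0261 × 0.438² = 0.01951
D = ½ρv²S·CD = ½ × 1.19 × 37.2² × 16.3 × 0.01951 = 262 N

D = 262 N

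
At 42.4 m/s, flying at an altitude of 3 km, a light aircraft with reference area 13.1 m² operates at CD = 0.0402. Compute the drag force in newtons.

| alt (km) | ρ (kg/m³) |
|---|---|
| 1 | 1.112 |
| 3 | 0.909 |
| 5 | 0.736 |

At 3 km, from the table: ρ = 0.909 kg/m³.
D = ½ρv²S·CD = ½ × 0.909 × 42.4² × 13.1 × 0.0402 = 430 N

D = 430 N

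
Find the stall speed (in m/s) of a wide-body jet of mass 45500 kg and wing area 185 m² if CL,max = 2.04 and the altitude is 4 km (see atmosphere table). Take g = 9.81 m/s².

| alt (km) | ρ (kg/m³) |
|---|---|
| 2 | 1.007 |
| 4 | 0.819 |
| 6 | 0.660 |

At 4 km, from the table: ρ = 0.819 kg/m³.
At stall, lift equals weight: L = W = m·g = 45500 × 9.81 = 4.464×10^5 N.
V_stall = √(2W/(ρ·S·CL,max)) = √(2 × 4.464×10^5 / (0.819 × 185 × 2.04))
V_stall = √2888 = 53.7 m/s

V_stall = 53.7 m/s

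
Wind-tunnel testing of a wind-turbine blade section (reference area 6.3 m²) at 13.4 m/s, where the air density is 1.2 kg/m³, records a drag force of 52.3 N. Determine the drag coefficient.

From D = ½ρv²S·CD, rearranging gives CD = 2D/(ρv²S).
CD = 2 × 52.3 / (1.2 × 13.4² × 6.3) = 0.0771

CD = 0.0771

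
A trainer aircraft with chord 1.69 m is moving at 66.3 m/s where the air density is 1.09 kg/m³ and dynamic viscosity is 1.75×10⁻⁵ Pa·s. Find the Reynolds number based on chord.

Re = ρ·v·c/μ = 1.09 × 66.3 × 1.69 / (1.75×10⁻⁵) = 6.98×10^6

Re = 6.98×10^6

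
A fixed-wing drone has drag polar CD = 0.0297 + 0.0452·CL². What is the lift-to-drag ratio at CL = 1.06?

CD = 0.0297 + 0.0452 × 1.06² = 0.08049
L/D = CL/CD = 1.06 / 0.08049 = 13.2

L/D = 13.2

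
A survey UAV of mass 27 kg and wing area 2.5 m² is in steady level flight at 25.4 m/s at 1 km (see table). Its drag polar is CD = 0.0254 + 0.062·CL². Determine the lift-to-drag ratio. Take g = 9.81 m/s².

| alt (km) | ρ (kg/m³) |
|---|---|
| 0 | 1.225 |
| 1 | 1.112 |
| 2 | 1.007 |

L/D = 9.59

At 1 km, from the table: ρ = 1.112 kg/m³.
Weight W = mg = 27 × 9.81 = 264.87 N; in level flight L = W.
q = ½ρv² = ½ × 1.112 × 25.4² = 358.7 Pa.
Required CL = L/(qS) = 264.87/(358.7·2.5) = 0.2954.
CD = 0.0254 + 0.062 × 0.2954² = 0.03081.
L/D = CL/CD = 0.2954 / 0.03081 = 9.59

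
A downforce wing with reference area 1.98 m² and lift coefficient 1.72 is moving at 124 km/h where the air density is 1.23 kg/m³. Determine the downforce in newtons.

L = 2480 N

Convert speed: v = 124 km/h ÷ 3.6 = 34.44 m/s.
L = ½ρv²S·CL = ½ × 1.23 × 34.44² × 1.98 × 1.72 = 2480 N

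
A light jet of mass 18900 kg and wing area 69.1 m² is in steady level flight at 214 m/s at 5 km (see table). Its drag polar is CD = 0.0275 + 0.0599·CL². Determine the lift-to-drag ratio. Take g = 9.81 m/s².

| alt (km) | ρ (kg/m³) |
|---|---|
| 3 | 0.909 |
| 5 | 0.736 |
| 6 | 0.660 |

L/D = 5.49

At 5 km, from the table: ρ = 0.736 kg/m³.
Level flight ⇒ L = W = m·g = 18900 × 9.81 = 1.8541×10^5 N.
Dynamic pressure q = 0.5 × 0.736 × 214² = 16850 Pa.
Required CL = L/(qS) = 1.8541×10^5/(16850·69.1) = 0.1592.
CD = 0.0275 + 0.0599 × 0.1592² = 0.02902.
L/D = CL/CD = 0.1592 / 0.02902 = 5.49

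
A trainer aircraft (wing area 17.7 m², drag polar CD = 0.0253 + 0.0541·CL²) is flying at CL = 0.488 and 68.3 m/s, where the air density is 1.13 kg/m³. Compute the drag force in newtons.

D = 1780 N

CD = 0.0253 + 0.0541 × 0.488² = 0.03818
D = ½ρv²S·CD = ½ × 1.13 × 68.3² × 17.7 × 0.03818 = 1780 N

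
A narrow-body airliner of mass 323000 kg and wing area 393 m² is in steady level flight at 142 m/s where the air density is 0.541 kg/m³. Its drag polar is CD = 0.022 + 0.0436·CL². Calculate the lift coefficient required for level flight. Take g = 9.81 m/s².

CL = 1.48

Level flight ⇒ L = W = m·g = 323000 × 9.81 = 3.1686×10^6 N.
q = ½ρv² = ½ × 0.541 × 142² = 5454 Pa.
CL = W/(q·S) = 3.1686×10^6 / (5454 × 393) = 1.478.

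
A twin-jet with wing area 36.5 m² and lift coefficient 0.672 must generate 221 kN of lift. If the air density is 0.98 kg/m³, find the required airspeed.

L = ½ρv²S·CL ⇒ v = √(2L/(ρ·S·CL))
v = √(2 × 2.21×10^5 / (0.98 × 36.5 × 0.672)) = √18390 = 136 m/s

v = 136 m/s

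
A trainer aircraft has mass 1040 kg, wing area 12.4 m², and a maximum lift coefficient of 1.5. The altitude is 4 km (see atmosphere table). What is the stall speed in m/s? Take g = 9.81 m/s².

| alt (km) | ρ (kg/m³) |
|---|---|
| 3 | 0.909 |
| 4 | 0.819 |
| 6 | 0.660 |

V_stall = 36.6 m/s

At 4 km, from the table: ρ = 0.819 kg/m³.
At stall, lift equals weight: L = W = m·g = 1040 × 9.81 = 10200 N.
V_stall = √(2W/(ρ·S·CL,max)) = √(2 × 10200 / (0.819 × 12.4 × 1.5))
V_stall = √1339 = 36.6 m/s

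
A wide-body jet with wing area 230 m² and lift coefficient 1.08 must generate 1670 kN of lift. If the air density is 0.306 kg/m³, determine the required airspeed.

v = 210 m/s

L = ½ρv²S·CL ⇒ v = √(2L/(ρ·S·CL))
v = √(2 × 1.67×10^6 / (0.306 × 230 × 1.08)) = √43940 = 210 m/s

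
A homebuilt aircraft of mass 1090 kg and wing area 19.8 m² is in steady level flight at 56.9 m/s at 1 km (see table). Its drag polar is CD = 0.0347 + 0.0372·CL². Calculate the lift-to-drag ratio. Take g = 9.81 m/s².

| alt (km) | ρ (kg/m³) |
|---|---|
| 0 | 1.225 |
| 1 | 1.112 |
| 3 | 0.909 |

At 1 km, from the table: ρ = 1.112 kg/m³.
In steady level flight, lift balances weight: W = mg = 1090 × 9.81 = 10693 N.
q = ½ρv² = ½ × 1.112 × 56.9² = 1800 Pa.
Required CL = L/(qS) = 10693/(1800·19.8) = 0.3.
CD = 0.0347 + 0.0372 × 0.3² = 0.03805.
L/D = CL/CD = 0.3 / 0.03805 = 7.88

L/D = 7.88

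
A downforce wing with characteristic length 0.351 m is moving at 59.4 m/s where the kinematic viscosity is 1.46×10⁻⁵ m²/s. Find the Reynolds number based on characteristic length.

Re = v·c/ν = 59.4 × 0.351 / (1.46×10⁻⁵) = 1.43×10^6

Re = 1.43×10^6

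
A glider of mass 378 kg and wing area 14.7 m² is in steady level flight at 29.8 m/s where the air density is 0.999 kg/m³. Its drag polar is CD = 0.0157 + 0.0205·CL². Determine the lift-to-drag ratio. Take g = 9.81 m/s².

L/D = 25.5

Weight W = mg = 378 × 9.81 = 3708.2 N; in level flight L = W.
Dynamic pressure q = 0.5 × 0.999 × 29.8² = 443.6 Pa.
CL = W/(q·S) = 3708.2 / (443.6 × 14.7) = 0.5687.
CD = 0.0157 + 0.0205 × 0.5687² = 0.02233.
L/D = CL/CD = 0.5687 / 0.02233 = 25.5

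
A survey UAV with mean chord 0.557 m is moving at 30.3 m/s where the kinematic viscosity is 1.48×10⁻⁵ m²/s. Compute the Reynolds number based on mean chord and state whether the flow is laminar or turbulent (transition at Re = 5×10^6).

Re = v·c/ν = 30.3 × 0.557 / (1.48×10⁻⁵) = 1.14×10^6
Since 1.14×10^6 < 5×10^6, the flow is laminar.

Re = 1.14×10^6 (laminar)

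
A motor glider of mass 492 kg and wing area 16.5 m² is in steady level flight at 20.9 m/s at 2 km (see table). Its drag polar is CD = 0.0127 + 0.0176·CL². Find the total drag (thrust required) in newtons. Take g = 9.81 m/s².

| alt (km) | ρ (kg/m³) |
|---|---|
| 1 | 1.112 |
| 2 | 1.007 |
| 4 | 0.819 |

At 2 km, from the table: ρ = 1.007 kg/m³.
Level flight ⇒ L = W = m·g = 492 × 9.81 = 4826.5 N.
q = ½ρv² = ½ × 1.007 × 20.9² = 219.9 Pa.
CL = W/(q·S) = 4826.5 / (219.9 × 16.5) = 1.33.
CD = 0.0127 + 0.0176 × 1.33² = 0.04383.
D = q·S·CD = 219.9 × 16.5 × 0.04383 = 159.1 N

D = 159 N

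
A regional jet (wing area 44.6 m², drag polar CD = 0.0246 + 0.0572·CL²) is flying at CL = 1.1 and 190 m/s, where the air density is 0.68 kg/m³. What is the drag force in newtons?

D = 51400 N

CD = 0.0246 + 0.0572 × 1.1² = 0.09381
D = ½ρv²S·CD = ½ × 0.68 × 190² × 44.6 × 0.09381 = 51400 N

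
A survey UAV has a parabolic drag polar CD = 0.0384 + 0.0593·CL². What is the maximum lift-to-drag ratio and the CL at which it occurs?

For CD = CD0 + K·CL², (L/D)max occurs at CL* = √(CD0/K) and equals 1/(2√(K·CD0)).
(L/D)max = 1/(2√(0.0593 × 0.0384)) = 1/(2 × 0.04772) = 10.5
CL* = √(0.0384/0.0593) = 0.805

(L/D)max = 10.5, at CL = 0.805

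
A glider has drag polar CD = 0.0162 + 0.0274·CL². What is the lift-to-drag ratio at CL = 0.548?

L/D = 22.4

CD = 0.0162 + 0.0274 × 0.548² = 0.02443
L/D = CL/CD = 0.548 / 0.02443 = 22.4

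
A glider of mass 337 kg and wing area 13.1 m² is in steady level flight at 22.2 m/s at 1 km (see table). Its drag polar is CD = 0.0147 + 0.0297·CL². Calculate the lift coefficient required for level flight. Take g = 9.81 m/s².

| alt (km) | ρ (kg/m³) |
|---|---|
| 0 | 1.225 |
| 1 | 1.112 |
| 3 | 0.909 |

At 1 km, from the table: ρ = 1.112 kg/m³.
In steady level flight, lift balances weight: W = mg = 337 × 9.81 = 3306 N.
Dynamic pressure q = 0.5 × 1.112 × 22.2² = 274 Pa.
CL = 2W/(ρv²S) = 2×3306/(1.112×22.2²×13.1) = 0.921.

CL = 0.921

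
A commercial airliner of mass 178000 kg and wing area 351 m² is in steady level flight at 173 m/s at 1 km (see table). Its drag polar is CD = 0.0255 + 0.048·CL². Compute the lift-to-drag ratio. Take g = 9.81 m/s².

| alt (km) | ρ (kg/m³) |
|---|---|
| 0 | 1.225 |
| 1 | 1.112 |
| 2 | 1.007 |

L/D = 10

At 1 km, from the table: ρ = 1.112 kg/m³.
Level flight ⇒ L = W = m·g = 178000 × 9.81 = 1.7462×10^6 N.
q = ½ρv² = ½ × 1.112 × 173² = 16640 Pa.
CL = W/(q·S) = 1.7462×10^6 / (16640 × 351) = 0.299.
CD = 0.0255 + 0.048 × 0.299² = 0.02979.
L/D = CL/CD = 0.299 / 0.02979 = 10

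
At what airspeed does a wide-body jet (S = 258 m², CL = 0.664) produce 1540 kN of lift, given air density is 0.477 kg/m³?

L = ½ρv²S·CL ⇒ v = √(2L/(ρ·S·CL))
v = √(2 × 1.54×10^6 / (0.477 × 258 × 0.664)) = √37690 = 194 m/s

v = 194 m/s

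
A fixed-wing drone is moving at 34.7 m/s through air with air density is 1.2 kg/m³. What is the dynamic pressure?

q = ½ρv² = ½ × 1.2 × 34.7² = 722 Pa

q = 722 Pa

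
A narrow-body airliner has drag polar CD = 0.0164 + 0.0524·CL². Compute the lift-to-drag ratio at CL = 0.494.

CD = 0.0164 + 0.0524 × 0.494² = 0.02919
L/D = CL/CD = 0.494 / 0.02919 = 16.9

L/D = 16.9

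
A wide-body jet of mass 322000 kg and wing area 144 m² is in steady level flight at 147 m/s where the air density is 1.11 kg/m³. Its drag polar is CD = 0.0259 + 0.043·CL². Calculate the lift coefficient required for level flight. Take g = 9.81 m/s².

Weight W = mg = 322000 × 9.81 = 3.1588×10^6 N; in level flight L = W.
Dynamic pressure q = 0.5 × 1.11 × 147² = 11990 Pa.
CL = 2W/(ρv²S) = 2×3.1588×10^6/(1.11×147²×144) = 1.829.

CL = 1.83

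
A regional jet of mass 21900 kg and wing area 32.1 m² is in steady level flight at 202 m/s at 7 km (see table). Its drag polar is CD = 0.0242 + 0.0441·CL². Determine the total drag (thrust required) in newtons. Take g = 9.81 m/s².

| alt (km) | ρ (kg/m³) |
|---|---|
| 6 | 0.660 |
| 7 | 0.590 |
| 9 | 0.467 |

D = 14600 N

At 7 km, from the table: ρ = 0.590 kg/m³.
Weight W = mg = 21900 × 9.81 = 2.1484×10^5 N; in level flight L = W.
Dynamic pressure q = 0.5 × 0.59 × 202² = 12040 Pa.
CL = 2W/(ρv²S) = 2×2.1484×10^5/(0.59×202²×32.1) = 0.556.
CD = 0.0242 + 0.0441 × 0.556² = 0.03783.
D = q·S·CD = 12040 × 32.1 × 0.03783 = 14620 N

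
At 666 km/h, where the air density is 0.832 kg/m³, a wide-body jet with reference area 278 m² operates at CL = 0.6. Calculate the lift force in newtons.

Convert speed: v = 666 km/h ÷ 3.6 = 185 m/s.
Dynamic pressure q = ½ρv² = ½ × 0.832 × 185² = 14240 Pa.
L = q·S·CL = 14240 × 278 × 0.6 = 2.37×10^6 N ≈ 2370 kN

L = 2.37×10^6 N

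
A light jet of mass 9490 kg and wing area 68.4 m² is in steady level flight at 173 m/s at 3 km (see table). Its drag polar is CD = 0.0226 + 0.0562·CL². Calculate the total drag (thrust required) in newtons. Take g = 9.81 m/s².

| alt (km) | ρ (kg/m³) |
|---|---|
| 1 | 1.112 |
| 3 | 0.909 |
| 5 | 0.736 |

D = 21600 N

At 3 km, from the table: ρ = 0.909 kg/m³.
Level flight ⇒ L = W = m·g = 9490 × 9.81 = 93097 N.
Dynamic pressure q = 0.5 × 0.909 × 173² = 13600 Pa.
CL = 2W/(ρv²S) = 2×93097/(0.909×173²×68.4) = 0.1001.
CD = 0.0226 + 0.0562 × 0.1001² = 0.02316.
D = q·S·CD = 13600 × 68.4 × 0.02316 = 21550 N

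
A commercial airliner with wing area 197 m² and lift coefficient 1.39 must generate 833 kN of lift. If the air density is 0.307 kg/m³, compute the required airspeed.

L = ½ρv²S·CL ⇒ v = √(2L/(ρ·S·CL))
v = √(2 × 8.33×10^5 / (0.307 × 197 × 1.39)) = √19820 = 141 m/s

v = 141 m/s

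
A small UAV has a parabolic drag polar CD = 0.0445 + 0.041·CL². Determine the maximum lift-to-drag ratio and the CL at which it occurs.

(L/D)max = 11.7, at CL = 1.04

For CD = CD0 + K·CL², (L/D)max occurs at CL* = √(CD0/K) and equals 1/(2√(K·CD0)).
(L/D)max = 1/(2√(0.041 × 0.0445)) = 1/(2 × 0.04271) = 11.7
CL* = √(0.0445/0.041) = 1.04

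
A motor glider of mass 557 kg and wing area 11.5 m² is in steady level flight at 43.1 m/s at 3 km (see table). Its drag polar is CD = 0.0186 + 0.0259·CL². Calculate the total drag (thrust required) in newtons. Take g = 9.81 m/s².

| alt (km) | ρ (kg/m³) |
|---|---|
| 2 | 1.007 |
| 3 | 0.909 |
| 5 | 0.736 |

D = 260 N

At 3 km, from the table: ρ = 0.909 kg/m³.
In steady level flight, lift balances weight: W = mg = 557 × 9.81 = 5464.2 N.
q = ½ρv² = ½ × 0.909 × 43.1² = 844.3 Pa.
CL = W/(q·S) = 5464.2 / (844.3 × 11.5) = 0.5628.
CD = 0.0186 + 0.0259 × 0.5628² = 0.0268.
D = q·S·CD = 844.3 × 11.5 × 0.0268 = 260.2 N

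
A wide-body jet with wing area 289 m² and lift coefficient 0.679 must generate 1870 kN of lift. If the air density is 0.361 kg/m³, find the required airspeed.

L = ½ρv²S·CL ⇒ v = √(2L/(ρ·S·CL))
v = √(2 × 1.87×10^6 / (0.361 × 289 × 0.679)) = √52800 = 230 m/s

v = 230 m/s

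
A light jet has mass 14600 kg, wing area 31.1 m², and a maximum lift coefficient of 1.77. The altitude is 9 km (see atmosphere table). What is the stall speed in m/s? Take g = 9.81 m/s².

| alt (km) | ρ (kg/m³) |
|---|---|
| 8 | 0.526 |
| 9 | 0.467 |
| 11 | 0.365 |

At 9 km, from the table: ρ = 0.467 kg/m³.
Weight W = mg = 14600 × 9.81 = 1.432×10^5 N.
From L = ½ρV²S·CL,max = W: V_stall = √(2W/(ρSCL,max)) = √(2·1.432×10^5/(0.467·31.1·1.77))
V_stall = √11140 = 106 m/s

V_stall = 106 m/s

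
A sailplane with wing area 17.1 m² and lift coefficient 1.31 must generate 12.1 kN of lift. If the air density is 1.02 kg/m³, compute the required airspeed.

v = 32.5 m/s

L = ½ρv²S·CL ⇒ v = √(2L/(ρ·S·CL))
v = √(2 × 12100 / (1.02 × 17.1 × 1.31)) = √1059 = 32.5 m/s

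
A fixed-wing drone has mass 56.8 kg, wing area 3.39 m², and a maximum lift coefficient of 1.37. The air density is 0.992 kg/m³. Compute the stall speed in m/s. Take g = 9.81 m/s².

At stall, lift equals weight: L = W = m·g = 56.8 × 9.81 = 557.2 N.
From L = ½ρV²S·CL,max = W: V_stall = √(2W/(ρSCL,max)) = √(2·557.2/(0.992·3.39·1.37))
V_stall = √241.9 = 15.6 m/s

V_stall = 15.6 m/s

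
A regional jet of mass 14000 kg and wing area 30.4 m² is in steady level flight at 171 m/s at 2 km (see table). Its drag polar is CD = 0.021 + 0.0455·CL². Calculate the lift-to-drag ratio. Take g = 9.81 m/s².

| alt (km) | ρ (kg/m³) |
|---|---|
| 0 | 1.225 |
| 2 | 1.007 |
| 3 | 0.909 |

L/D = 12.1

At 2 km, from the table: ρ = 1.007 kg/m³.
Level flight ⇒ L = W = m·g = 14000 × 9.81 = 1.3734×10^5 N.
q = ½ρv² = ½ × 1.007 × 171² = 14720 Pa.
Required CL = L/(qS) = 1.3734×10^5/(14720·30.4) = 0.3069.
CD = 0.021 + 0.0455 × 0.3069² = 0.02528.
L/D = CL/CD = 0.3069 / 0.02528 = 12.1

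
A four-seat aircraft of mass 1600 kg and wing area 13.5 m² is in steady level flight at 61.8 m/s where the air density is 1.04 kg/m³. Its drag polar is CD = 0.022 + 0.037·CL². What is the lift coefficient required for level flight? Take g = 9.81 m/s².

CL = 0.585

In steady level flight, lift balances weight: W = mg = 1600 × 9.81 = 15696 N.
q = ½ρv² = ½ × 1.04 × 61.8² = 1986 Pa.
CL = W/(q·S) = 15696 / (1986 × 13.5) = 0.5854.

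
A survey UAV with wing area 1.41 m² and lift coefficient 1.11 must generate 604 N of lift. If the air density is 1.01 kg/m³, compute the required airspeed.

v = 27.6 m/s

L = ½ρv²S·CL ⇒ v = √(2L/(ρ·S·CL))
v = √(2 × 604 / (1.01 × 1.41 × 1.11)) = √764.2 = 27.6 m/s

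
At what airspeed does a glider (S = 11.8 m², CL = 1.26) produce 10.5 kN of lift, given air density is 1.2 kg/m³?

L = ½ρv²S·CL ⇒ v = √(2L/(ρ·S·CL))
v = √(2 × 10500 / (1.2 × 11.8 × 1.26)) = √1177 = 34.3 m/s

v = 34.3 m/s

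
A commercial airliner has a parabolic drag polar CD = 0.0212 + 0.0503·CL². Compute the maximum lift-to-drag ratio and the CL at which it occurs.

For CD = CD0 + K·CL², (L/D)max occurs at CL* = √(CD0/K) and equals 1/(2√(K·CD0)).
(L/D)max = 1/(2√(0.0503 × 0.0212)) = 1/(2 × 0.03266) = 15.3
CL* = √(0.0212/0.0503) = 0.649

(L/D)max = 15.3, at CL = 0.649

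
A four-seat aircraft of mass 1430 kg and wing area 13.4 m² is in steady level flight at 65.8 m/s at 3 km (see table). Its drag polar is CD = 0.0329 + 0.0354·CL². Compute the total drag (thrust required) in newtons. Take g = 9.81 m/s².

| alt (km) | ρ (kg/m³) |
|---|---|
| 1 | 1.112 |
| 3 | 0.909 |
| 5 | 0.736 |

D = 1130 N

At 3 km, from the table: ρ = 0.909 kg/m³.
In steady level flight, lift balances weight: W = mg = 1430 × 9.81 = 14028 N.
q = ½ρv² = ½ × 0.909 × 65.8² = 1968 Pa.
CL = 2W/(ρv²S) = 2×14028/(0.909×65.8²×13.4) = 0.532.
CD = 0.0329 + 0.0354 × 0.532² = 0.04292.
D = q·S·CD = 1968 × 13.4 × 0.04292 = 1132 N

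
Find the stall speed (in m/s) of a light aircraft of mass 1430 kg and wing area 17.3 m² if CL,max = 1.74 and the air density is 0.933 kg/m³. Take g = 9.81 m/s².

V_stall = 31.6 m/s

At stall, lift equals weight: L = W = m·g = 1430 × 9.81 = 14030 N.
V_stall = √(2W/(ρ·S·CL,max)) = √(2 × 14030 / (0.933 × 17.3 × 1.74))
V_stall = √999 = 31.6 m/s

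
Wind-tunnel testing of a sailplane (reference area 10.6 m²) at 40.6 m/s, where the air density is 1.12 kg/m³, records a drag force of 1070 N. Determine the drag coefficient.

CD = 0.109

From D = ½ρv²S·CD, rearranging gives CD = 2D/(ρv²S).
CD = 2 × 1070 / (1.12 × 40.6² × 10.6) = 0.109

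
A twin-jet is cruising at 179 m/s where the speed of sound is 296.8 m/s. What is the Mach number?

M = 0.603

M = v/a = 179 / 296.8 = 0.603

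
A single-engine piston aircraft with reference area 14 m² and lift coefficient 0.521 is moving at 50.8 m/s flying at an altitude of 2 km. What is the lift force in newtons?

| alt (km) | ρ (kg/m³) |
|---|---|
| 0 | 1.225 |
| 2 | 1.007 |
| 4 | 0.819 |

L = 9480 N

At 2 km, from the table: ρ = 1.007 kg/m³.
L = ½ρv²S·CL = ½ × 1.007 × 50.8² × 14 × 0.521 = 9480 N ≈ 9.48 kN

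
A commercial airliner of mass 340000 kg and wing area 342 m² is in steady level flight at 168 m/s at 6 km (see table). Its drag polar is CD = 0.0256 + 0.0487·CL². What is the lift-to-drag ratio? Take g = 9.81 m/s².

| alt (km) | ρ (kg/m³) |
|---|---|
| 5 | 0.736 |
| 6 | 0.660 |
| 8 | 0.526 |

At 6 km, from the table: ρ = 0.660 kg/m³.
Weight W = mg = 340000 × 9.81 = 3.3354×10^6 N; in level flight L = W.
Dynamic pressure q = 0.5 × 0.66 × 168² = 9314 Pa.
CL = W/(q·S) = 3.3354×10^6 / (9314 × 342) = 1.047.
CD = 0.0256 + 0.0487 × 1.047² = 0.079.
L/D = CL/CD = 1.047 / 0.079 = 13.3

L/D = 13.3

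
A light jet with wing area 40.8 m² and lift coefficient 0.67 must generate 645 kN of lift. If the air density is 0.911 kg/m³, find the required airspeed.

v = 228 m/s

L = ½ρv²S·CL ⇒ v = √(2L/(ρ·S·CL))
v = √(2 × 6.45×10^5 / (0.911 × 40.8 × 0.67)) = √51800 = 228 m/s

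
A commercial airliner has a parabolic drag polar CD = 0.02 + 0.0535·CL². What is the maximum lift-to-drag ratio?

For CD = CD0 + K·CL², (L/D)max occurs at CL* = √(CD0/K) and equals 1/(2√(K·CD0)).
(L/D)max = 1/(2√(0.0535 × 0.02)) = 1/(2 × 0.03271) = 15.3

(L/D)max = 15.3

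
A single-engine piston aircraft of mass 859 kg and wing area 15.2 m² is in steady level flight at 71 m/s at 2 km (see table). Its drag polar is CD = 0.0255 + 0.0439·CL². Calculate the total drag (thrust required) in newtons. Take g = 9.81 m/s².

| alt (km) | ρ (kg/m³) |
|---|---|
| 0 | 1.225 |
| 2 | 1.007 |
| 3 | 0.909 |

At 2 km, from the table: ρ = 1.007 kg/m³.
Weight W = mg = 859 × 9.81 = 8426.8 N; in level flight L = W.
q = ½ρv² = ½ × 1.007 × 71² = 2538 Pa.
Required CL = L/(qS) = 8426.8/(2538·15.2) = 0.2184.
CD = 0.0255 + 0.0439 × 0.2184² = 0.02759.
D = q·S·CD = 2538 × 15.2 × 0.02759 = 1065 N

D = 1060 N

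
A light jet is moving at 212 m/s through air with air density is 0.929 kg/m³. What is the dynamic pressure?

q = 20900 Pa

q = ½ρv² = ½ × 0.929 × 212² = 20900 Pa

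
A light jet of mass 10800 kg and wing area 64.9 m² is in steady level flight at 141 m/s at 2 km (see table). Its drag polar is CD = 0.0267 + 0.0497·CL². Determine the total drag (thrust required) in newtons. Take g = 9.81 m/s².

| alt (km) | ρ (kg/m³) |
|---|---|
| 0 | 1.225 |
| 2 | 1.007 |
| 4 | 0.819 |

At 2 km, from the table: ρ = 1.007 kg/m³.
Level flight ⇒ L = W = m·g = 10800 × 9.81 = 1.0595×10^5 N.
q = ½ρv² = ½ × 1.007 × 141² = 10010 Pa.
CL = W/(q·S) = 1.0595×10^5 / (10010 × 64.9) = 0.1631.
CD = 0.0267 + 0.0497 × 0.1631² = 0.02802.
D = q·S·CD = 10010 × 64.9 × 0.02802 = 18200 N

D = 18200 N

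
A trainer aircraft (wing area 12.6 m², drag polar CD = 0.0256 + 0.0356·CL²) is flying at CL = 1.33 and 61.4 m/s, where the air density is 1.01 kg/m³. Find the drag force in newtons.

CD = 0.0256 + 0.0356 × 1.33² = 0.08857
D = ½ρv²S·CD = ½ × 1.01 × 61.4² × 12.6 × 0.08857 = 2120 N

D = 2120 N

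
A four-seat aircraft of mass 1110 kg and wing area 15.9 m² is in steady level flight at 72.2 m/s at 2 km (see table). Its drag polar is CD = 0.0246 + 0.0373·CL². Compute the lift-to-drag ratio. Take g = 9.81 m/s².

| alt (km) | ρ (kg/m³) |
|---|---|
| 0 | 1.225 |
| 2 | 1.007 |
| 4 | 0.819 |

L/D = 9.61

At 2 km, from the table: ρ = 1.007 kg/m³.
In steady level flight, lift balances weight: W = mg = 1110 × 9.81 = 10889 N.
Dynamic pressure q = 0.5 × 1.007 × 72.2² = 2625 Pa.
CL = W/(q·S) = 10889 / (2625 × 15.9) = 0.2609.
CD = 0.0246 + 0.0373 × 0.2609² = 0.02714.
L/D = CL/CD = 0.2609 / 0.02714 = 9.61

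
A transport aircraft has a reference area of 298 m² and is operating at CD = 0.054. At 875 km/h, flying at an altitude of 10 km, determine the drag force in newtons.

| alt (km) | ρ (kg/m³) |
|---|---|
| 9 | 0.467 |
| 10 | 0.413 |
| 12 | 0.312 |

At 10 km, from the table: ρ = 0.413 kg/m³.
Convert speed: v = 875 km/h ÷ 3.6 = 243.1 m/s.
D = ½ρv²S·CD = ½ × 0.413 × 243.1² × 298 × 0.054 = 1.96×10^5 N ≈ 196 kN

D = 1.96×10^5 N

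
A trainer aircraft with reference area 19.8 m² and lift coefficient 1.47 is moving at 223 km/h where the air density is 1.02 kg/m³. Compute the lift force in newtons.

L = 57000 N

Convert speed: v = 223 km/h ÷ 3.6 = 61.94 m/s.
L = ½ρv²S·CL = ½ × 1.02 × 61.94² × 19.8 × 1.47 = 57000 N ≈ 57 kN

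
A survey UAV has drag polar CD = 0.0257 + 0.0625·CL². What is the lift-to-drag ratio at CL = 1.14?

L/D = 10.7

CD = 0.0257 + 0.0625 × 1.14² = 0.1069
L/D = CL/CD = 1.14 / 0.1069 = 10.7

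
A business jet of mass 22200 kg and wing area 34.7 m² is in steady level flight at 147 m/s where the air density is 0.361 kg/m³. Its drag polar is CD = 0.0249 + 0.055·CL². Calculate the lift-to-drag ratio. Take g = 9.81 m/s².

Weight W = mg = 22200 × 9.81 = 2.1778×10^5 N; in level flight L = W.
q = ½ρv² = ½ × 0.361 × 147² = 3900 Pa.
CL = 2W/(ρv²S) = 2×2.1778×10^5/(0.361×147²×34.7) = 1.609.
CD = 0.0249 + 0.055 × 1.609² = 0.1673.
L/D = CL/CD = 1.609 / 0.1673 = 9.62

L/D = 9.62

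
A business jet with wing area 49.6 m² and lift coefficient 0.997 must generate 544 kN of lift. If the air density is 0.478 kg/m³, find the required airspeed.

v = 215 m/s

L = ½ρv²S·CL ⇒ v = √(2L/(ρ·S·CL))
v = √(2 × 5.44×10^5 / (0.478 × 49.6 × 0.997)) = √46030 = 215 m/s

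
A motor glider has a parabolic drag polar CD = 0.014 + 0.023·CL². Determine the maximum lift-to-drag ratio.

(L/D)max = 27.9

For CD = CD0 + K·CL², (L/D)max occurs at CL* = √(CD0/K) and equals 1/(2√(K·CD0)).
(L/D)max = 1/(2√(0.023 × 0.014)) = 1/(2 × 0.01794) = 27.9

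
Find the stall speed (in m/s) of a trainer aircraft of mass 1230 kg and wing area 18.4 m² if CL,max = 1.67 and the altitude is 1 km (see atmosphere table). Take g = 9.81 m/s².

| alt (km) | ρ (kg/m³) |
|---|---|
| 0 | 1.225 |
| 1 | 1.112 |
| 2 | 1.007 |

At 1 km, from the table: ρ = 1.112 kg/m³.
Weight W = mg = 1230 × 9.81 = 12070 N.
From L = ½ρV²S·CL,max = W: V_stall = √(2W/(ρSCL,max)) = √(2·12070/(1.112·18.4·1.67))
V_stall = √706.3 = 26.6 m/s

V_stall = 26.6 m/s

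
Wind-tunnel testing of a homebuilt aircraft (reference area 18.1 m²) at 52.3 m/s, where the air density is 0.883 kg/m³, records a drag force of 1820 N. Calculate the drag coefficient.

CD = 0.0833

From D = ½ρv²S·CD, rearranging gives CD = 2D/(ρv²S).
CD = 2 × 1820 / (0.883 × 52.3² × 18.1) = 0.0833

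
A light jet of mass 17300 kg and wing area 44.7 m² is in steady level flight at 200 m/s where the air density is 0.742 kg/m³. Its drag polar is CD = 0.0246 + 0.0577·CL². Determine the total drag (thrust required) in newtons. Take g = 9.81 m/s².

D = 18800 N

In steady level flight, lift balances weight: W = mg = 17300 × 9.81 = 1.6971×10^5 N.
Dynamic pressure q = 0.5 × 0.742 × 200² = 14840 Pa.
Required CL = L/(qS) = 1.6971×10^5/(14840·44.7) = 0.2558.
CD = 0.0246 + 0.0577 × 0.2558² = 0.02838.
D = q·S·CD = 14840 × 44.7 × 0.02838 = 18820 N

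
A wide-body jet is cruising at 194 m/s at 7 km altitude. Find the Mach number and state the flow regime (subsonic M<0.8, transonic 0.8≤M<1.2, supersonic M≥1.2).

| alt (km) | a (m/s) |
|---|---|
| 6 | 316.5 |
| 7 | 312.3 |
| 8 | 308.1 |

M = 0.621 (subsonic)

At 7 km, from the table: a = 312.3 m/s.
M = v/a = 194 / 312.3 = 0.621
M = 0.621 → subsonic.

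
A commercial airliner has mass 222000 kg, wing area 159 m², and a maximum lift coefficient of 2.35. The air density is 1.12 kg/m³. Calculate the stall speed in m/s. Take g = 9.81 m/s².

Stall occurs when L = W at CL,max. W = mg = 222000 × 9.81 = 2.178×10^6 N.
From L = ½ρV²S·CL,max = W: V_stall = √(2W/(ρSCL,max)) = √(2·2.178×10^6/(1.12·159·2.35))
V_stall = √10410 = 102 m/s

V_stall = 102 m/s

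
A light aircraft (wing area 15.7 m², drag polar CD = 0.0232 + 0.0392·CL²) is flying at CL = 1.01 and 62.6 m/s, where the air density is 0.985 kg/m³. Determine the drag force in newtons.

CD = 0.0232 + 0.0392 × 1.01² = 0.06319
D = ½ρv²S·CD = ½ × 0.985 × 62.6² × 15.7 × 0.06319 = 1910 N

D = 1910 N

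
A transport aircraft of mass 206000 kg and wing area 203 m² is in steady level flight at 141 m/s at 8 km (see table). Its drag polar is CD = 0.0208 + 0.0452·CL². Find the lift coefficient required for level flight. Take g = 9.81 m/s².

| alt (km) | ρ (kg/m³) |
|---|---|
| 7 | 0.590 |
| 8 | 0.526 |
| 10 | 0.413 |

CL = 1.9

At 8 km, from the table: ρ = 0.526 kg/m³.
Level flight ⇒ L = W = m·g = 206000 × 9.81 = 2.0209×10^6 N.
Dynamic pressure q = 0.5 × 0.526 × 141² = 5229 Pa.
CL = W/(q·S) = 2.0209×10^6 / (5229 × 203) = 1.904.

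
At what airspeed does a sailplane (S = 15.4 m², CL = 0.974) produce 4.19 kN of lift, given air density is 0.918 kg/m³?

L = ½ρv²S·CL ⇒ v = √(2L/(ρ·S·CL))
v = √(2 × 4190 / (0.918 × 15.4 × 0.974)) = √608.6 = 24.7 m/s

v = 24.7 m/s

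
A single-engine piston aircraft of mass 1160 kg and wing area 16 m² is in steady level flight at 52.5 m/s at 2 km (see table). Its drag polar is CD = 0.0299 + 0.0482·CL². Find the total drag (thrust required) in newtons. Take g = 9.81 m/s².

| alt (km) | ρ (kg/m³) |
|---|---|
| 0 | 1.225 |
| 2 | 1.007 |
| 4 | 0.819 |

D = 945 N

At 2 km, from the table: ρ = 1.007 kg/m³.
Weight W = mg = 1160 × 9.81 = 11380 N; in level flight L = W.
q = ½ρv² = ½ × 1.007 × 52.5² = 1388 Pa.
Required CL = L/(qS) = 11380/(1388·16) = 0.5125.
CD = 0.0299 + 0.0482 × 0.5125² = 0.04256.
D = q·S·CD = 1388 × 16 × 0.04256 = 945 N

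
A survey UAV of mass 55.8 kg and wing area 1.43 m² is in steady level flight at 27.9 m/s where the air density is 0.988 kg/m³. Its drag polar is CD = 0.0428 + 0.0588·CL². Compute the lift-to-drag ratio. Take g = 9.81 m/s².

Level flight ⇒ L = W = m·g = 55.8 × 9.81 = 547.4 N.
Dynamic pressure q = 0.5 × 0.988 × 27.9² = 384.5 Pa.
CL = 2W/(ρv²S) = 2×547.4/(0.988×27.9²×1.43) = 0.9955.
CD = 0.0428 + 0.0588 × 0.9955² = 0.1011.
L/D = CL/CD = 0.9955 / 0.1011 = 9.85

L/D = 9.85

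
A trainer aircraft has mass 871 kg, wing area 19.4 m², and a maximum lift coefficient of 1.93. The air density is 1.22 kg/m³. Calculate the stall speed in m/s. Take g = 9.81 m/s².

At stall, lift equals weight: L = W = m·g = 871 × 9.81 = 8545 N.
From L = ½ρV²S·CL,max = W: V_stall = √(2W/(ρSCL,max)) = √(2·8545/(1.22·19.4·1.93))
V_stall = √374.1 = 19.3 m/s

V_stall = 19.3 m/s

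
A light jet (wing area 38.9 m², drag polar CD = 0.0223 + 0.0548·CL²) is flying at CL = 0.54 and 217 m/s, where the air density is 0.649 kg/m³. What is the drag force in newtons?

CD = 0.0223 + 0.0548 × 0.54² = 0.03828
D = ½ρv²S·CD = ½ × 0.649 × 217² × 38.9 × 0.03828 = 22800 N

D = 22800 N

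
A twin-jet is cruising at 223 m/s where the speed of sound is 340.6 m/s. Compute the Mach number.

M = 0.655

M = v/a = 223 / 340.6 = 0.655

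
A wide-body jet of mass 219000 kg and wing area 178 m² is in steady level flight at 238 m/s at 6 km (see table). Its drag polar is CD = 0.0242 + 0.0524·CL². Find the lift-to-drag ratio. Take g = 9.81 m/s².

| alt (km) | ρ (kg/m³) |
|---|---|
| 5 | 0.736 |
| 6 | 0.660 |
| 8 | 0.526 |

At 6 km, from the table: ρ = 0.660 kg/m³.
Weight W = mg = 219000 × 9.81 = 2.1484×10^6 N; in level flight L = W.
q = ½ρv² = ½ × 0.66 × 238² = 18690 Pa.
Required CL = L/(qS) = 2.1484×10^6/(18690·178) = 0.6457.
CD = 0.0242 + 0.0524 × 0.6457² = 0.04605.
L/D = CL/CD = 0.6457 / 0.04605 = 14

L/D = 14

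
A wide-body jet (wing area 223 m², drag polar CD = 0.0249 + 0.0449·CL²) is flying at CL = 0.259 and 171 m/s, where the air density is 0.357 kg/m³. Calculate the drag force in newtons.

D = 32500 N

CD = 0.0249 + 0.0449 × 0.259² = 0.02791
D = ½ρv²S·CD = ½ × 0.357 × 171² × 223 × 0.02791 = 32500 N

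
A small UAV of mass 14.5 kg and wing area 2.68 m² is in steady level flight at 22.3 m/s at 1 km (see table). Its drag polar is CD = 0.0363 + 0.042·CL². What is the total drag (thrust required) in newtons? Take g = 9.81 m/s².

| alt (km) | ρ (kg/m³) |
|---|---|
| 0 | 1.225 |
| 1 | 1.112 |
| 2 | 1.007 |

At 1 km, from the table: ρ = 1.112 kg/m³.
Weight W = mg = 14.5 × 9.81 = 142.25 N; in level flight L = W.
q = ½ρv² = ½ × 1.112 × 22.3² = 276.5 Pa.
Required CL = L/(qS) = 142.25/(276.5·2.68) = 0.192.
CD = 0.0363 + 0.042 × 0.192² = 0.03785.
D = q·S·CD = 276.5 × 2.68 × 0.03785 = 28.05 N

D = 28 N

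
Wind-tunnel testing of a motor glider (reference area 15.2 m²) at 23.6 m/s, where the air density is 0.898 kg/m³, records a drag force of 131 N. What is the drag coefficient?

CD = 0.0345

From D = ½ρv²S·CD, rearranging gives CD = 2D/(ρv²S).
CD = 2 × 131 / (0.898 × 23.6² × 15.2) = 0.0345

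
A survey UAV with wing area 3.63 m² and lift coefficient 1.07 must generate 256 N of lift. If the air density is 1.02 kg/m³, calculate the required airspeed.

v = 11.4 m/s

L = ½ρv²S·CL ⇒ v = √(2L/(ρ·S·CL))
v = √(2 × 256 / (1.02 × 3.63 × 1.07)) = √129.2 = 11.4 m/s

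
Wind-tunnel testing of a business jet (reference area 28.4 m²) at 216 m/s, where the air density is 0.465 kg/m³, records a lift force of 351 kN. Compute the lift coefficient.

CL = 1.14

From L = ½ρv²S·CL, rearranging gives CL = 2L/(ρv²S).
CL = 2 × 3.51×10^5 / (0.465 × 216² × 28.4) = 1.14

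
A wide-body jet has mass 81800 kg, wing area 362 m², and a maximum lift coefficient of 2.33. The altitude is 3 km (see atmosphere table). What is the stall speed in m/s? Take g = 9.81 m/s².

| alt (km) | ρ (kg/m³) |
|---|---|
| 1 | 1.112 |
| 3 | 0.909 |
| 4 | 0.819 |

V_stall = 45.8 m/s

At 3 km, from the table: ρ = 0.909 kg/m³.
At stall, lift equals weight: L = W = m·g = 81800 × 9.81 = 8.025×10^5 N.
V_stall = √(2W/(ρ·S·CL,max)) = √(2 × 8.025×10^5 / (0.909 × 362 × 2.33))
V_stall = √2093 = 45.8 m/s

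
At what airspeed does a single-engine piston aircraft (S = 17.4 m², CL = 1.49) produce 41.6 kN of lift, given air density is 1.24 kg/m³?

L = ½ρv²S·CL ⇒ v = √(2L/(ρ·S·CL))
v = √(2 × 41600 / (1.24 × 17.4 × 1.49)) = √2588 = 50.9 m/s

v = 50.9 m/s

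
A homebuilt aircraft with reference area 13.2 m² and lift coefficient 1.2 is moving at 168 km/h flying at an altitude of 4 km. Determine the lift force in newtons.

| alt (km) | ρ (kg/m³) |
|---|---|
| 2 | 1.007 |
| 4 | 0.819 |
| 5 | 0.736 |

At 4 km, from the table: ρ = 0.819 kg/m³.
Convert speed: v = 168 km/h ÷ 3.6 = 46.67 m/s.
L = ½ρv²S·CL = ½ × 0.819 × 46.67² × 13.2 × 1.2 = 14100 N ≈ 14.1 kN

L = 14100 N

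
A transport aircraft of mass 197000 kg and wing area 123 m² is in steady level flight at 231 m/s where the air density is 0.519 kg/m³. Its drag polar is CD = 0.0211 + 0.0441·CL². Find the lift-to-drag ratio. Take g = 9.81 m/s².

Level flight ⇒ L = W = m·g = 197000 × 9.81 = 1.9326×10^6 N.
Dynamic pressure q = 0.5 × 0.519 × 231² = 13850 Pa.
Required CL = L/(qS) = 1.9326×10^6/(13850·123) = 1.135.
CD = 0.0211 + 0.0441 × 1.135² = 0.07788.
L/D = CL/CD = 1.135 / 0.07788 = 14.6

L/D = 14.6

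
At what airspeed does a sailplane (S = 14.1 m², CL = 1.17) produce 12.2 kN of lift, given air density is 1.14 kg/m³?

v = 36 m/s

L = ½ρv²S·CL ⇒ v = √(2L/(ρ·S·CL))
v = √(2 × 12200 / (1.14 × 14.1 × 1.17)) = √1297 = 36 m/s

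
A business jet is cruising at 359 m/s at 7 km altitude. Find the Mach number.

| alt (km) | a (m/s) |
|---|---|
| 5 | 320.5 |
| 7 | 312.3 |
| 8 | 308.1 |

M = 1.15

At 7 km, from the table: a = 312.3 m/s.
M = v/a = 359 / 312.3 = 1.15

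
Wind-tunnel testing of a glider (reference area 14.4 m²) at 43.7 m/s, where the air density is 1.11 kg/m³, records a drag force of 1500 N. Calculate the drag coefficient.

From D = ½ρv²S·CD, rearranging gives CD = 2D/(ρv²S).
CD = 2 × 1500 / (1.11 × 43.7² × 14.4) = 0.0983

CD = 0.0983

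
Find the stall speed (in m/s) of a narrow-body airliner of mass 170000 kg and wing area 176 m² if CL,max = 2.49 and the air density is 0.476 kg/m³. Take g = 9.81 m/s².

V_stall = 126 m/s

Stall occurs when L = W at CL,max. W = mg = 170000 × 9.81 = 1.668×10^6 N.
V_stall = √(2W/(ρ·S·CL,max)) = √(2 × 1.668×10^6 / (0.476 × 176 × 2.49))
V_stall = √15990 = 126 m/s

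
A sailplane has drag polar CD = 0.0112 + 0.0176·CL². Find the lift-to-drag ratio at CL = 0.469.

L/D = 31.1

CD = 0.0112 + 0.0176 × 0.469² = 0.01507
L/D = CL/CD = 0.469 / 0.01507 = 31.1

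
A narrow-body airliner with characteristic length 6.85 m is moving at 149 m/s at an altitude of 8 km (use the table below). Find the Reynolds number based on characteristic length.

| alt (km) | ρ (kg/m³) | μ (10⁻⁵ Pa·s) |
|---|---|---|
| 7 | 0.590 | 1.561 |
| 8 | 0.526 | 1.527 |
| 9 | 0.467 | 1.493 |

Re = 3.52×10^7

At 8 km, from the table: ρ = 0.526 kg/m³, μ = 1.527×10⁻⁵ Pa·s.
Re = ρ·v·c/μ = 0.526 × 149 × 6.85 / (1.527×10⁻⁵) = 3.52×10^7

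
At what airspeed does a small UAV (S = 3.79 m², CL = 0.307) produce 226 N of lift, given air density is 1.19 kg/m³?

L = ½ρv²S·CL ⇒ v = √(2L/(ρ·S·CL))
v = √(2 × 226 / (1.19 × 3.79 × 0.307)) = √326.4 = 18.1 m/s

v = 18.1 m/s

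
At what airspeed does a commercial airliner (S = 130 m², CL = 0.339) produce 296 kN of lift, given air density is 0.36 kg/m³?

L = ½ρv²S·CL ⇒ v = √(2L/(ρ·S·CL))
v = √(2 × 2.96×10^5 / (0.36 × 130 × 0.339)) = √37310 = 193 m/s

v = 193 m/s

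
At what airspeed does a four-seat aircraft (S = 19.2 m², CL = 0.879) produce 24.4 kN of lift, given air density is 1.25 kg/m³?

v = 48.1 m/s

L = ½ρv²S·CL ⇒ v = √(2L/(ρ·S·CL))
v = √(2 × 24400 / (1.25 × 19.2 × 0.879)) = √2313 = 48.1 m/s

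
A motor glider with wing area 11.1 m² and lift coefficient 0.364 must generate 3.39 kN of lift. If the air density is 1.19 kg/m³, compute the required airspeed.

L = ½ρv²S·CL ⇒ v = √(2L/(ρ·S·CL))
v = √(2 × 3390 / (1.19 × 11.1 × 0.364)) = √1410 = 37.6 m/s

v = 37.6 m/s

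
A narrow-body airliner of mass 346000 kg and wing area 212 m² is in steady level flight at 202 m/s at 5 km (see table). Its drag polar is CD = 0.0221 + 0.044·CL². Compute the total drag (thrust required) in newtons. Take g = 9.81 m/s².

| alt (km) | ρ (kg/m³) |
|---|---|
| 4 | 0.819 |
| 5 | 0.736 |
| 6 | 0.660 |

D = 2.3×10^5 N

At 5 km, from the table: ρ = 0.736 kg/m³.
In steady level flight, lift balances weight: W = mg = 346000 × 9.81 = 3.3943×10^6 N.
Dynamic pressure q = 0.5 × 0.736 × 202² = 15020 Pa.
CL = 2W/(ρv²S) = 2×3.3943×10^6/(0.736×202²×212) = 1.066.
CD = 0.0221 + 0.044 × 1.066² = 0.07212.
D = q·S·CD = 15020 × 212 × 0.07212 = 2.296×10^5 N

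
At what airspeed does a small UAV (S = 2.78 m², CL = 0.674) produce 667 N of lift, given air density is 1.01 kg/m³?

v = 26.6 m/s

L = ½ρv²S·CL ⇒ v = √(2L/(ρ·S·CL))
v = √(2 × 667 / (1.01 × 2.78 × 0.674)) = √704.9 = 26.6 m/s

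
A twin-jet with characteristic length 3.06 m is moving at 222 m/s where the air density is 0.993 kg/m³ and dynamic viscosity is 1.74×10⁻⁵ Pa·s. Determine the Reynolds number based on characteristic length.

Re = ρ·v·c/μ = 0.993 × 222 × 3.06 / (1.74×10⁻⁵) = 3.88×10^7

Re = 3.88×10^7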